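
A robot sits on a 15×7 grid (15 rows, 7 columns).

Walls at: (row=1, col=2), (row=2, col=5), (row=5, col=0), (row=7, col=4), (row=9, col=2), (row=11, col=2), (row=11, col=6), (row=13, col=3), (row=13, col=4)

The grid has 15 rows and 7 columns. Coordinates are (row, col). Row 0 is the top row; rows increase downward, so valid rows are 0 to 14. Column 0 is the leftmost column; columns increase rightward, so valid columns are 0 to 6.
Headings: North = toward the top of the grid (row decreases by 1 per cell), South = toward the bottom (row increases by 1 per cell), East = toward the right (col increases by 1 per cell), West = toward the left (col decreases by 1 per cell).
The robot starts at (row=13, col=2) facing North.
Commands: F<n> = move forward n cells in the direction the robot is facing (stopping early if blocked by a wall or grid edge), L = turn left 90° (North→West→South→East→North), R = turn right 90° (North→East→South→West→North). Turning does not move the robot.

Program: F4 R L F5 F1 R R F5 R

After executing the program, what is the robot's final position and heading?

Start: (row=13, col=2), facing North
  F4: move forward 1/4 (blocked), now at (row=12, col=2)
  R: turn right, now facing East
  L: turn left, now facing North
  F5: move forward 0/5 (blocked), now at (row=12, col=2)
  F1: move forward 0/1 (blocked), now at (row=12, col=2)
  R: turn right, now facing East
  R: turn right, now facing South
  F5: move forward 2/5 (blocked), now at (row=14, col=2)
  R: turn right, now facing West
Final: (row=14, col=2), facing West

Answer: Final position: (row=14, col=2), facing West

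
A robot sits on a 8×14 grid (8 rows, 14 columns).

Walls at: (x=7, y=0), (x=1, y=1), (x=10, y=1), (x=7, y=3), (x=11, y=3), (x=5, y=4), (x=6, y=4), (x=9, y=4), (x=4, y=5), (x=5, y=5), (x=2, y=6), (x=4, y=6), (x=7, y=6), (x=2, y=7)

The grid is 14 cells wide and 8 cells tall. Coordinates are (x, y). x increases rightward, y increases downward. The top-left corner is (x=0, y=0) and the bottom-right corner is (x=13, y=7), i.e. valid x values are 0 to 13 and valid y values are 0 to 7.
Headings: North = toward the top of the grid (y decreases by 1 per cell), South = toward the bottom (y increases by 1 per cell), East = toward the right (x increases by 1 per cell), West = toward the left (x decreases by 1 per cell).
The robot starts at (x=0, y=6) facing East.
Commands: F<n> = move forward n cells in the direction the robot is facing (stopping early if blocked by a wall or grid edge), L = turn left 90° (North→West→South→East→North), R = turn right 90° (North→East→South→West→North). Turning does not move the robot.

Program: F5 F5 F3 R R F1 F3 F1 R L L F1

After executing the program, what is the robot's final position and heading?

Answer: Final position: (x=0, y=7), facing South

Derivation:
Start: (x=0, y=6), facing East
  F5: move forward 1/5 (blocked), now at (x=1, y=6)
  F5: move forward 0/5 (blocked), now at (x=1, y=6)
  F3: move forward 0/3 (blocked), now at (x=1, y=6)
  R: turn right, now facing South
  R: turn right, now facing West
  F1: move forward 1, now at (x=0, y=6)
  F3: move forward 0/3 (blocked), now at (x=0, y=6)
  F1: move forward 0/1 (blocked), now at (x=0, y=6)
  R: turn right, now facing North
  L: turn left, now facing West
  L: turn left, now facing South
  F1: move forward 1, now at (x=0, y=7)
Final: (x=0, y=7), facing South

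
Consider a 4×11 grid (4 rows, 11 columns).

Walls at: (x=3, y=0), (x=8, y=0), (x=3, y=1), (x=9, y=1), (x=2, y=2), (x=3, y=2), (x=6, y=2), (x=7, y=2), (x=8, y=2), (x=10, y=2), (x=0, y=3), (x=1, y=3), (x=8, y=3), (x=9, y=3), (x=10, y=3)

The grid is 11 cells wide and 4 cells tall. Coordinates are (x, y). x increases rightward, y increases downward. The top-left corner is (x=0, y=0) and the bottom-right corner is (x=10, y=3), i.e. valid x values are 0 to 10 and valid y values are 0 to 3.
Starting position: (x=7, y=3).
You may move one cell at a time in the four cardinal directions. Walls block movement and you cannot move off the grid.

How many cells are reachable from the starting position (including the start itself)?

Answer: Reachable cells: 17

Derivation:
BFS flood-fill from (x=7, y=3):
  Distance 0: (x=7, y=3)
  Distance 1: (x=6, y=3)
  Distance 2: (x=5, y=3)
  Distance 3: (x=5, y=2), (x=4, y=3)
  Distance 4: (x=5, y=1), (x=4, y=2), (x=3, y=3)
  Distance 5: (x=5, y=0), (x=4, y=1), (x=6, y=1), (x=2, y=3)
  Distance 6: (x=4, y=0), (x=6, y=0), (x=7, y=1)
  Distance 7: (x=7, y=0), (x=8, y=1)
Total reachable: 17 (grid has 29 open cells total)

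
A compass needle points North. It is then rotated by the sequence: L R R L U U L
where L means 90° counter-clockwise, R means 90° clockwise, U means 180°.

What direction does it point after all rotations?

Start: North
  L (left (90° counter-clockwise)) -> West
  R (right (90° clockwise)) -> North
  R (right (90° clockwise)) -> East
  L (left (90° counter-clockwise)) -> North
  U (U-turn (180°)) -> South
  U (U-turn (180°)) -> North
  L (left (90° counter-clockwise)) -> West
Final: West

Answer: Final heading: West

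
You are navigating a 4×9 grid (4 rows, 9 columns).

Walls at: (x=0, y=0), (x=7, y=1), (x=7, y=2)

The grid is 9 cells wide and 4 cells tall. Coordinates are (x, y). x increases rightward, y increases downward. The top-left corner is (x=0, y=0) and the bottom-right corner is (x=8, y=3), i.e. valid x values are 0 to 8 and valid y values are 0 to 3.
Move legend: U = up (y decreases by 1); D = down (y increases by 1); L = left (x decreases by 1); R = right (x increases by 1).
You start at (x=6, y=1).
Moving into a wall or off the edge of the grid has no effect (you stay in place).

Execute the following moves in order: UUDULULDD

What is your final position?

Answer: Final position: (x=4, y=2)

Derivation:
Start: (x=6, y=1)
  U (up): (x=6, y=1) -> (x=6, y=0)
  U (up): blocked, stay at (x=6, y=0)
  D (down): (x=6, y=0) -> (x=6, y=1)
  U (up): (x=6, y=1) -> (x=6, y=0)
  L (left): (x=6, y=0) -> (x=5, y=0)
  U (up): blocked, stay at (x=5, y=0)
  L (left): (x=5, y=0) -> (x=4, y=0)
  D (down): (x=4, y=0) -> (x=4, y=1)
  D (down): (x=4, y=1) -> (x=4, y=2)
Final: (x=4, y=2)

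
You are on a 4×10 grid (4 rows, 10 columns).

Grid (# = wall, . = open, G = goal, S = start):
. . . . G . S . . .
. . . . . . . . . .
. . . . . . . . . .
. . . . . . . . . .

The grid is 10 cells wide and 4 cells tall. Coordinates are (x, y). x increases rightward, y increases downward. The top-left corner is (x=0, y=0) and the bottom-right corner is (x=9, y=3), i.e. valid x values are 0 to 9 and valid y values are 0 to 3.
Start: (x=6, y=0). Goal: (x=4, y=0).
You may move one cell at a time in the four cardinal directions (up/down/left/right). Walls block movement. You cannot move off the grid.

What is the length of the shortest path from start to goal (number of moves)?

Answer: Shortest path length: 2

Derivation:
BFS from (x=6, y=0) until reaching (x=4, y=0):
  Distance 0: (x=6, y=0)
  Distance 1: (x=5, y=0), (x=7, y=0), (x=6, y=1)
  Distance 2: (x=4, y=0), (x=8, y=0), (x=5, y=1), (x=7, y=1), (x=6, y=2)  <- goal reached here
One shortest path (2 moves): (x=6, y=0) -> (x=5, y=0) -> (x=4, y=0)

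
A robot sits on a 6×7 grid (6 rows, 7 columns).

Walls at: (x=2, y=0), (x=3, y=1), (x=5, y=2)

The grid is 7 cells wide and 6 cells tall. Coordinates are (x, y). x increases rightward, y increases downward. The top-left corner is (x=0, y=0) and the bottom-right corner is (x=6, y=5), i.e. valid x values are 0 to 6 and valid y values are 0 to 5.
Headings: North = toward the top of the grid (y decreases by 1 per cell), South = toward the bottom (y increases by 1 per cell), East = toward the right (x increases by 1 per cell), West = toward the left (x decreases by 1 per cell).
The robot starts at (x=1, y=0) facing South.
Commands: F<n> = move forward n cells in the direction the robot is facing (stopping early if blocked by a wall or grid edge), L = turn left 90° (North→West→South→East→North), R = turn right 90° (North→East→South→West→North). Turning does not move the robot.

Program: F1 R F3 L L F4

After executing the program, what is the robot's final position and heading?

Start: (x=1, y=0), facing South
  F1: move forward 1, now at (x=1, y=1)
  R: turn right, now facing West
  F3: move forward 1/3 (blocked), now at (x=0, y=1)
  L: turn left, now facing South
  L: turn left, now facing East
  F4: move forward 2/4 (blocked), now at (x=2, y=1)
Final: (x=2, y=1), facing East

Answer: Final position: (x=2, y=1), facing East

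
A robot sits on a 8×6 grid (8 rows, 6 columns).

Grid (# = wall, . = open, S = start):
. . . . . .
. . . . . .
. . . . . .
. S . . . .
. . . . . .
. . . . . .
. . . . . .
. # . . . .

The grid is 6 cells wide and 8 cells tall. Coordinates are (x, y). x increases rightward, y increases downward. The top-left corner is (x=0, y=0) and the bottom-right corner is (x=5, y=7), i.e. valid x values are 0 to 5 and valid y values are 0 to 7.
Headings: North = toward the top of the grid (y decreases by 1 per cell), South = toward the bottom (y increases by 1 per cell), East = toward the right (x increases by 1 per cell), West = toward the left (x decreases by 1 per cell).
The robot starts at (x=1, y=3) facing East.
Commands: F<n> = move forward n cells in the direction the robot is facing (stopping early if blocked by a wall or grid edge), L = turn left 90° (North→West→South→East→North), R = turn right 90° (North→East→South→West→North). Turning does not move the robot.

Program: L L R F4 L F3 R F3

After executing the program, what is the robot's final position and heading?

Answer: Final position: (x=0, y=0), facing North

Derivation:
Start: (x=1, y=3), facing East
  L: turn left, now facing North
  L: turn left, now facing West
  R: turn right, now facing North
  F4: move forward 3/4 (blocked), now at (x=1, y=0)
  L: turn left, now facing West
  F3: move forward 1/3 (blocked), now at (x=0, y=0)
  R: turn right, now facing North
  F3: move forward 0/3 (blocked), now at (x=0, y=0)
Final: (x=0, y=0), facing North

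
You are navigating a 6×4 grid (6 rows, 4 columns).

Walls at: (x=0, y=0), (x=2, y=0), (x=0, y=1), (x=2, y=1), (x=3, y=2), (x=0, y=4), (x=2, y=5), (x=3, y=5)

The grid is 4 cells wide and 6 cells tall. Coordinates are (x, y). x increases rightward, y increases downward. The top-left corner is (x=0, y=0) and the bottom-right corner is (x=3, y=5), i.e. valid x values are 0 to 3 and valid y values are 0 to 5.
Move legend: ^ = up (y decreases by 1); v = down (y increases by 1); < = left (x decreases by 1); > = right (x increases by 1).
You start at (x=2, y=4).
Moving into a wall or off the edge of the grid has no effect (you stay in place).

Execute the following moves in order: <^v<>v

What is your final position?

Start: (x=2, y=4)
  < (left): (x=2, y=4) -> (x=1, y=4)
  ^ (up): (x=1, y=4) -> (x=1, y=3)
  v (down): (x=1, y=3) -> (x=1, y=4)
  < (left): blocked, stay at (x=1, y=4)
  > (right): (x=1, y=4) -> (x=2, y=4)
  v (down): blocked, stay at (x=2, y=4)
Final: (x=2, y=4)

Answer: Final position: (x=2, y=4)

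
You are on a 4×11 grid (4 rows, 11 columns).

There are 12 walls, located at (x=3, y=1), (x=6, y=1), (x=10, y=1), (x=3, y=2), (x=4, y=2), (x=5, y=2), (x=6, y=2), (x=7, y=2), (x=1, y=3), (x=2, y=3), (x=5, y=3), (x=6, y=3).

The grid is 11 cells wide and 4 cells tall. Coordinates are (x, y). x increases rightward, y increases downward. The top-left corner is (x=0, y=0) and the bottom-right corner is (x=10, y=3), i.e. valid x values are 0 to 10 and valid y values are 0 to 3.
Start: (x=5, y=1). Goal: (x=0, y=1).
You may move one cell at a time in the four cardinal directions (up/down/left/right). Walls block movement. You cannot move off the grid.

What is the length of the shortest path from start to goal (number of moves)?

BFS from (x=5, y=1) until reaching (x=0, y=1):
  Distance 0: (x=5, y=1)
  Distance 1: (x=5, y=0), (x=4, y=1)
  Distance 2: (x=4, y=0), (x=6, y=0)
  Distance 3: (x=3, y=0), (x=7, y=0)
  Distance 4: (x=2, y=0), (x=8, y=0), (x=7, y=1)
  Distance 5: (x=1, y=0), (x=9, y=0), (x=2, y=1), (x=8, y=1)
  Distance 6: (x=0, y=0), (x=10, y=0), (x=1, y=1), (x=9, y=1), (x=2, y=2), (x=8, y=2)
  Distance 7: (x=0, y=1), (x=1, y=2), (x=9, y=2), (x=8, y=3)  <- goal reached here
One shortest path (7 moves): (x=5, y=1) -> (x=4, y=1) -> (x=4, y=0) -> (x=3, y=0) -> (x=2, y=0) -> (x=1, y=0) -> (x=0, y=0) -> (x=0, y=1)

Answer: Shortest path length: 7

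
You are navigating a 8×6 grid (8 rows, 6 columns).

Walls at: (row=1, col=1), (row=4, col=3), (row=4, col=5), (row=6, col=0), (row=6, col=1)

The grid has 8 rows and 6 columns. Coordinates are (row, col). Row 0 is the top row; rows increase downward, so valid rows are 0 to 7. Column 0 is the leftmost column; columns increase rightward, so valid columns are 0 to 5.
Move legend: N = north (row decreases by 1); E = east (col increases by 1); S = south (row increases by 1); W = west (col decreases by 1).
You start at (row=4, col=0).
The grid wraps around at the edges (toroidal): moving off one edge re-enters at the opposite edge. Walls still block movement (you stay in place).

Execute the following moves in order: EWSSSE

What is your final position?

Start: (row=4, col=0)
  E (east): (row=4, col=0) -> (row=4, col=1)
  W (west): (row=4, col=1) -> (row=4, col=0)
  S (south): (row=4, col=0) -> (row=5, col=0)
  S (south): blocked, stay at (row=5, col=0)
  S (south): blocked, stay at (row=5, col=0)
  E (east): (row=5, col=0) -> (row=5, col=1)
Final: (row=5, col=1)

Answer: Final position: (row=5, col=1)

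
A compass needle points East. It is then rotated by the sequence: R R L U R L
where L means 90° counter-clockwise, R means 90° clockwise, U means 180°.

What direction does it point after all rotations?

Start: East
  R (right (90° clockwise)) -> South
  R (right (90° clockwise)) -> West
  L (left (90° counter-clockwise)) -> South
  U (U-turn (180°)) -> North
  R (right (90° clockwise)) -> East
  L (left (90° counter-clockwise)) -> North
Final: North

Answer: Final heading: North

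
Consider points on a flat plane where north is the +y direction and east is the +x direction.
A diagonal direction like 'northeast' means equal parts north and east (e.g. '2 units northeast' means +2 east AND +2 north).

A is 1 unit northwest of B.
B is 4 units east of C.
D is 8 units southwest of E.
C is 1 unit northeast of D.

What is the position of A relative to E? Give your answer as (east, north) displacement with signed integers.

Answer: A is at (east=-4, north=-6) relative to E.

Derivation:
Place E at the origin (east=0, north=0).
  D is 8 units southwest of E: delta (east=-8, north=-8); D at (east=-8, north=-8).
  C is 1 unit northeast of D: delta (east=+1, north=+1); C at (east=-7, north=-7).
  B is 4 units east of C: delta (east=+4, north=+0); B at (east=-3, north=-7).
  A is 1 unit northwest of B: delta (east=-1, north=+1); A at (east=-4, north=-6).
Therefore A relative to E: (east=-4, north=-6).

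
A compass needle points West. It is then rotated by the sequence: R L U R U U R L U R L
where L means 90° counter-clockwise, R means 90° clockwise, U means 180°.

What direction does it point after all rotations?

Start: West
  R (right (90° clockwise)) -> North
  L (left (90° counter-clockwise)) -> West
  U (U-turn (180°)) -> East
  R (right (90° clockwise)) -> South
  U (U-turn (180°)) -> North
  U (U-turn (180°)) -> South
  R (right (90° clockwise)) -> West
  L (left (90° counter-clockwise)) -> South
  U (U-turn (180°)) -> North
  R (right (90° clockwise)) -> East
  L (left (90° counter-clockwise)) -> North
Final: North

Answer: Final heading: North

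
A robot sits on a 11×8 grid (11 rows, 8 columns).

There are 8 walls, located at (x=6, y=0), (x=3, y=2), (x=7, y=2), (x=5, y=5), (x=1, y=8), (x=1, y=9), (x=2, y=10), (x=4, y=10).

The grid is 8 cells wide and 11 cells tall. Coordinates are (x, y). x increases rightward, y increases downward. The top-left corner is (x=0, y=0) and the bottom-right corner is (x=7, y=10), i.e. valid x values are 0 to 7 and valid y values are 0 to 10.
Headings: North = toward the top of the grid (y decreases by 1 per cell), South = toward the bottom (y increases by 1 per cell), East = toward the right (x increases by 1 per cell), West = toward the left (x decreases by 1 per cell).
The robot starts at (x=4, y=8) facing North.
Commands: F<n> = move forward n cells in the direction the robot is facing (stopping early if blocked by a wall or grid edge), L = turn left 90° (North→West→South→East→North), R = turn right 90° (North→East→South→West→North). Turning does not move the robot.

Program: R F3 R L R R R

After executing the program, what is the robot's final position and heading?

Answer: Final position: (x=7, y=8), facing North

Derivation:
Start: (x=4, y=8), facing North
  R: turn right, now facing East
  F3: move forward 3, now at (x=7, y=8)
  R: turn right, now facing South
  L: turn left, now facing East
  R: turn right, now facing South
  R: turn right, now facing West
  R: turn right, now facing North
Final: (x=7, y=8), facing North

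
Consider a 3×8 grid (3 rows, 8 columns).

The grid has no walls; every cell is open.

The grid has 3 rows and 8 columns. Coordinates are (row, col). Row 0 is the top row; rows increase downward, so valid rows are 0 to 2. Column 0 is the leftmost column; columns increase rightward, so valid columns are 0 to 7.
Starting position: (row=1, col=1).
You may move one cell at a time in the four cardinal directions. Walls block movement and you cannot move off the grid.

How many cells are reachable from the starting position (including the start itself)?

Answer: Reachable cells: 24

Derivation:
BFS flood-fill from (row=1, col=1):
  Distance 0: (row=1, col=1)
  Distance 1: (row=0, col=1), (row=1, col=0), (row=1, col=2), (row=2, col=1)
  Distance 2: (row=0, col=0), (row=0, col=2), (row=1, col=3), (row=2, col=0), (row=2, col=2)
  Distance 3: (row=0, col=3), (row=1, col=4), (row=2, col=3)
  Distance 4: (row=0, col=4), (row=1, col=5), (row=2, col=4)
  Distance 5: (row=0, col=5), (row=1, col=6), (row=2, col=5)
  Distance 6: (row=0, col=6), (row=1, col=7), (row=2, col=6)
  Distance 7: (row=0, col=7), (row=2, col=7)
Total reachable: 24 (grid has 24 open cells total)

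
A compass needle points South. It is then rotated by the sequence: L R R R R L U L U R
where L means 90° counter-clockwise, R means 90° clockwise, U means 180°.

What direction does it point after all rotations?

Answer: Final heading: North

Derivation:
Start: South
  L (left (90° counter-clockwise)) -> East
  R (right (90° clockwise)) -> South
  R (right (90° clockwise)) -> West
  R (right (90° clockwise)) -> North
  R (right (90° clockwise)) -> East
  L (left (90° counter-clockwise)) -> North
  U (U-turn (180°)) -> South
  L (left (90° counter-clockwise)) -> East
  U (U-turn (180°)) -> West
  R (right (90° clockwise)) -> North
Final: North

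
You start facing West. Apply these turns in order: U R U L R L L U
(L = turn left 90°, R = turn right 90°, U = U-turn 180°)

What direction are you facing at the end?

Answer: Final heading: North

Derivation:
Start: West
  U (U-turn (180°)) -> East
  R (right (90° clockwise)) -> South
  U (U-turn (180°)) -> North
  L (left (90° counter-clockwise)) -> West
  R (right (90° clockwise)) -> North
  L (left (90° counter-clockwise)) -> West
  L (left (90° counter-clockwise)) -> South
  U (U-turn (180°)) -> North
Final: North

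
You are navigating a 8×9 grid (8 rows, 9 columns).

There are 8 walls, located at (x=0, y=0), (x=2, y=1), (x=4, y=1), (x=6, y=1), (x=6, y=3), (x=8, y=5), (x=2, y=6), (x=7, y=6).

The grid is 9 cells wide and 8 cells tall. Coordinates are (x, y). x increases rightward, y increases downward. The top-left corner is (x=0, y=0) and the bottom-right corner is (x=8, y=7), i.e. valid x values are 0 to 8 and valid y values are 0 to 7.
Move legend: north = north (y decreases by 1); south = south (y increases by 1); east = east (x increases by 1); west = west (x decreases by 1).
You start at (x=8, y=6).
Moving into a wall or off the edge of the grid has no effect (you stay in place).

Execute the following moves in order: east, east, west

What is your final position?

Answer: Final position: (x=8, y=6)

Derivation:
Start: (x=8, y=6)
  east (east): blocked, stay at (x=8, y=6)
  east (east): blocked, stay at (x=8, y=6)
  west (west): blocked, stay at (x=8, y=6)
Final: (x=8, y=6)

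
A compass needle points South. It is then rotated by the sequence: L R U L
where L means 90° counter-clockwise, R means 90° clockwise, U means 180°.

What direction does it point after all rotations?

Start: South
  L (left (90° counter-clockwise)) -> East
  R (right (90° clockwise)) -> South
  U (U-turn (180°)) -> North
  L (left (90° counter-clockwise)) -> West
Final: West

Answer: Final heading: West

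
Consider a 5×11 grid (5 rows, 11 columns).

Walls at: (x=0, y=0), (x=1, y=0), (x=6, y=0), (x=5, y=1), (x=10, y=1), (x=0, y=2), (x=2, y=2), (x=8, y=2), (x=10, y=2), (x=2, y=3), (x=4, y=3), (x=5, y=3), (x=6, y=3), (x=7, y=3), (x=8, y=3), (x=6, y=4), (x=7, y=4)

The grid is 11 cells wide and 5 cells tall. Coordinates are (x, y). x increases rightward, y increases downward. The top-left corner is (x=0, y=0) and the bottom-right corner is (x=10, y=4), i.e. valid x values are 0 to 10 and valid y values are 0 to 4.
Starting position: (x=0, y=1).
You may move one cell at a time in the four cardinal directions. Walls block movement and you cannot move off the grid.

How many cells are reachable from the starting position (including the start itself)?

BFS flood-fill from (x=0, y=1):
  Distance 0: (x=0, y=1)
  Distance 1: (x=1, y=1)
  Distance 2: (x=2, y=1), (x=1, y=2)
  Distance 3: (x=2, y=0), (x=3, y=1), (x=1, y=3)
  Distance 4: (x=3, y=0), (x=4, y=1), (x=3, y=2), (x=0, y=3), (x=1, y=4)
  Distance 5: (x=4, y=0), (x=4, y=2), (x=3, y=3), (x=0, y=4), (x=2, y=4)
  Distance 6: (x=5, y=0), (x=5, y=2), (x=3, y=4)
  Distance 7: (x=6, y=2), (x=4, y=4)
  Distance 8: (x=6, y=1), (x=7, y=2), (x=5, y=4)
  Distance 9: (x=7, y=1)
  Distance 10: (x=7, y=0), (x=8, y=1)
  Distance 11: (x=8, y=0), (x=9, y=1)
  Distance 12: (x=9, y=0), (x=9, y=2)
  Distance 13: (x=10, y=0), (x=9, y=3)
  Distance 14: (x=10, y=3), (x=9, y=4)
  Distance 15: (x=8, y=4), (x=10, y=4)
Total reachable: 38 (grid has 38 open cells total)

Answer: Reachable cells: 38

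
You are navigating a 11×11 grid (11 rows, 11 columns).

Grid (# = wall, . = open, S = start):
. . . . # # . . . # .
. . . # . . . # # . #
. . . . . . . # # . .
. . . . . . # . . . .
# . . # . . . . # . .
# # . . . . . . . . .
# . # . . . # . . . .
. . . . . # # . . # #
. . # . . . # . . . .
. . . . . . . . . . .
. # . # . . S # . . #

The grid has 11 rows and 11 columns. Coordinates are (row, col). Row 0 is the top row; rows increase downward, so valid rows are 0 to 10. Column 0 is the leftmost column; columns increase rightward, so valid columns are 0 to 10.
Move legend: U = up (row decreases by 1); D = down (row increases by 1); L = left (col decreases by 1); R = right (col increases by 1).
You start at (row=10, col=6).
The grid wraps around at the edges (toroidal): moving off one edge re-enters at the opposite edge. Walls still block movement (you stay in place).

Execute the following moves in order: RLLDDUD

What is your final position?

Answer: Final position: (row=10, col=4)

Derivation:
Start: (row=10, col=6)
  R (right): blocked, stay at (row=10, col=6)
  L (left): (row=10, col=6) -> (row=10, col=5)
  L (left): (row=10, col=5) -> (row=10, col=4)
  D (down): blocked, stay at (row=10, col=4)
  D (down): blocked, stay at (row=10, col=4)
  U (up): (row=10, col=4) -> (row=9, col=4)
  D (down): (row=9, col=4) -> (row=10, col=4)
Final: (row=10, col=4)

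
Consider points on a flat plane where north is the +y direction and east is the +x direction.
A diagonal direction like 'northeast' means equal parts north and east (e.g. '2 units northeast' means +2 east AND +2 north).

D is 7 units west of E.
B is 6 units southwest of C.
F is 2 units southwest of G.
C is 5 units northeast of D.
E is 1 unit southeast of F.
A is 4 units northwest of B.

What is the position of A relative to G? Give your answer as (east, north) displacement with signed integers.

Answer: A is at (east=-13, north=0) relative to G.

Derivation:
Place G at the origin (east=0, north=0).
  F is 2 units southwest of G: delta (east=-2, north=-2); F at (east=-2, north=-2).
  E is 1 unit southeast of F: delta (east=+1, north=-1); E at (east=-1, north=-3).
  D is 7 units west of E: delta (east=-7, north=+0); D at (east=-8, north=-3).
  C is 5 units northeast of D: delta (east=+5, north=+5); C at (east=-3, north=2).
  B is 6 units southwest of C: delta (east=-6, north=-6); B at (east=-9, north=-4).
  A is 4 units northwest of B: delta (east=-4, north=+4); A at (east=-13, north=0).
Therefore A relative to G: (east=-13, north=0).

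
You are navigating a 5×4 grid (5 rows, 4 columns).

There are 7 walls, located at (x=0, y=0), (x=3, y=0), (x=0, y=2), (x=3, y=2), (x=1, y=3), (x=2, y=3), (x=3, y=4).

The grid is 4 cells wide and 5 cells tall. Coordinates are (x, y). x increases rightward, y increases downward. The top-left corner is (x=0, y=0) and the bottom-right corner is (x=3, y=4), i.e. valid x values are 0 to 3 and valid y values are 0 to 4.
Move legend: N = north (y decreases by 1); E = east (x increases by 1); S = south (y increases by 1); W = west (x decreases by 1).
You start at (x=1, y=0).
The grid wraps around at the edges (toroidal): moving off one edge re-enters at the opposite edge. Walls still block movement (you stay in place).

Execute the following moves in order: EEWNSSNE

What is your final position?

Answer: Final position: (x=2, y=0)

Derivation:
Start: (x=1, y=0)
  E (east): (x=1, y=0) -> (x=2, y=0)
  E (east): blocked, stay at (x=2, y=0)
  W (west): (x=2, y=0) -> (x=1, y=0)
  N (north): (x=1, y=0) -> (x=1, y=4)
  S (south): (x=1, y=4) -> (x=1, y=0)
  S (south): (x=1, y=0) -> (x=1, y=1)
  N (north): (x=1, y=1) -> (x=1, y=0)
  E (east): (x=1, y=0) -> (x=2, y=0)
Final: (x=2, y=0)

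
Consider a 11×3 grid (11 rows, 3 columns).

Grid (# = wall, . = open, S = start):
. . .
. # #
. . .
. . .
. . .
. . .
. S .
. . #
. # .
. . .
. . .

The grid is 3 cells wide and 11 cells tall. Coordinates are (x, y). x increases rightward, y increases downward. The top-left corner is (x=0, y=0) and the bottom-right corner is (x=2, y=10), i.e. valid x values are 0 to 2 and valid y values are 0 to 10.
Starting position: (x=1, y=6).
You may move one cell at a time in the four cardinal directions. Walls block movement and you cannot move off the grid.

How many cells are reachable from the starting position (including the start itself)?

Answer: Reachable cells: 29

Derivation:
BFS flood-fill from (x=1, y=6):
  Distance 0: (x=1, y=6)
  Distance 1: (x=1, y=5), (x=0, y=6), (x=2, y=6), (x=1, y=7)
  Distance 2: (x=1, y=4), (x=0, y=5), (x=2, y=5), (x=0, y=7)
  Distance 3: (x=1, y=3), (x=0, y=4), (x=2, y=4), (x=0, y=8)
  Distance 4: (x=1, y=2), (x=0, y=3), (x=2, y=3), (x=0, y=9)
  Distance 5: (x=0, y=2), (x=2, y=2), (x=1, y=9), (x=0, y=10)
  Distance 6: (x=0, y=1), (x=2, y=9), (x=1, y=10)
  Distance 7: (x=0, y=0), (x=2, y=8), (x=2, y=10)
  Distance 8: (x=1, y=0)
  Distance 9: (x=2, y=0)
Total reachable: 29 (grid has 29 open cells total)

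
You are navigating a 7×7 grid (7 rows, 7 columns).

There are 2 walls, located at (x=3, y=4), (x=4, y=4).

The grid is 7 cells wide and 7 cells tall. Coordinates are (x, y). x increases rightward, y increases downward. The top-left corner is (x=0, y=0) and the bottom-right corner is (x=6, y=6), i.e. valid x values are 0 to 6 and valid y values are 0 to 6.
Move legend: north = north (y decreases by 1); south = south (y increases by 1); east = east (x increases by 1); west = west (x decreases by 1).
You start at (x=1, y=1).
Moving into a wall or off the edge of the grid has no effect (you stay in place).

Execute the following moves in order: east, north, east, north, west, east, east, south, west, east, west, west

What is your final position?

Answer: Final position: (x=2, y=1)

Derivation:
Start: (x=1, y=1)
  east (east): (x=1, y=1) -> (x=2, y=1)
  north (north): (x=2, y=1) -> (x=2, y=0)
  east (east): (x=2, y=0) -> (x=3, y=0)
  north (north): blocked, stay at (x=3, y=0)
  west (west): (x=3, y=0) -> (x=2, y=0)
  east (east): (x=2, y=0) -> (x=3, y=0)
  east (east): (x=3, y=0) -> (x=4, y=0)
  south (south): (x=4, y=0) -> (x=4, y=1)
  west (west): (x=4, y=1) -> (x=3, y=1)
  east (east): (x=3, y=1) -> (x=4, y=1)
  west (west): (x=4, y=1) -> (x=3, y=1)
  west (west): (x=3, y=1) -> (x=2, y=1)
Final: (x=2, y=1)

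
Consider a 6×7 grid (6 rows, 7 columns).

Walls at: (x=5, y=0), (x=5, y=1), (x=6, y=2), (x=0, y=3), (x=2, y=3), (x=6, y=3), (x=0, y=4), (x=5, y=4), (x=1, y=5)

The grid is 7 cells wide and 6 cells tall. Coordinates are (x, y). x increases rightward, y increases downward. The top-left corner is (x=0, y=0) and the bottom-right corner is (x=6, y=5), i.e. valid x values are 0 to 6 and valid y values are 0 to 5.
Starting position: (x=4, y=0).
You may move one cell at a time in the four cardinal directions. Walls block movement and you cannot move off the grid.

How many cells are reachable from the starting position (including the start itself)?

Answer: Reachable cells: 30

Derivation:
BFS flood-fill from (x=4, y=0):
  Distance 0: (x=4, y=0)
  Distance 1: (x=3, y=0), (x=4, y=1)
  Distance 2: (x=2, y=0), (x=3, y=1), (x=4, y=2)
  Distance 3: (x=1, y=0), (x=2, y=1), (x=3, y=2), (x=5, y=2), (x=4, y=3)
  Distance 4: (x=0, y=0), (x=1, y=1), (x=2, y=2), (x=3, y=3), (x=5, y=3), (x=4, y=4)
  Distance 5: (x=0, y=1), (x=1, y=2), (x=3, y=4), (x=4, y=5)
  Distance 6: (x=0, y=2), (x=1, y=3), (x=2, y=4), (x=3, y=5), (x=5, y=5)
  Distance 7: (x=1, y=4), (x=2, y=5), (x=6, y=5)
  Distance 8: (x=6, y=4)
Total reachable: 30 (grid has 33 open cells total)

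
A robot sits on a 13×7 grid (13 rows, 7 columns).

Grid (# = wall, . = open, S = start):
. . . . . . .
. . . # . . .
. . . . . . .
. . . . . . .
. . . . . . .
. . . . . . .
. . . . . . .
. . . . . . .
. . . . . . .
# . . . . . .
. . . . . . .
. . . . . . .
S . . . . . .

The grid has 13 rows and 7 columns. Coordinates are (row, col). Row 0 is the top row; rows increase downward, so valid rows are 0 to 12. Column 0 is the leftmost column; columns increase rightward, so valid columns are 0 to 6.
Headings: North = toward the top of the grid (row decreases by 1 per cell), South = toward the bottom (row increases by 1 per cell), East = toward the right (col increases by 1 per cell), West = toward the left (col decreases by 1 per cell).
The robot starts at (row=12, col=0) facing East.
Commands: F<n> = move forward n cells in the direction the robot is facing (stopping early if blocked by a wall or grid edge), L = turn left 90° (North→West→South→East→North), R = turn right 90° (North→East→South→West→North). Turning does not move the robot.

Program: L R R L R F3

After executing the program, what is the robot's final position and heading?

Start: (row=12, col=0), facing East
  L: turn left, now facing North
  R: turn right, now facing East
  R: turn right, now facing South
  L: turn left, now facing East
  R: turn right, now facing South
  F3: move forward 0/3 (blocked), now at (row=12, col=0)
Final: (row=12, col=0), facing South

Answer: Final position: (row=12, col=0), facing South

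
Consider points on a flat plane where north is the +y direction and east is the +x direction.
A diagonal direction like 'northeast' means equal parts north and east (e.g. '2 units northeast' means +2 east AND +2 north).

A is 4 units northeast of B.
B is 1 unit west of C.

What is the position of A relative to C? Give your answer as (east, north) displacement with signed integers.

Place C at the origin (east=0, north=0).
  B is 1 unit west of C: delta (east=-1, north=+0); B at (east=-1, north=0).
  A is 4 units northeast of B: delta (east=+4, north=+4); A at (east=3, north=4).
Therefore A relative to C: (east=3, north=4).

Answer: A is at (east=3, north=4) relative to C.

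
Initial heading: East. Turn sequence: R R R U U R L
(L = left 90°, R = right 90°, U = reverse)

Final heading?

Start: East
  R (right (90° clockwise)) -> South
  R (right (90° clockwise)) -> West
  R (right (90° clockwise)) -> North
  U (U-turn (180°)) -> South
  U (U-turn (180°)) -> North
  R (right (90° clockwise)) -> East
  L (left (90° counter-clockwise)) -> North
Final: North

Answer: Final heading: North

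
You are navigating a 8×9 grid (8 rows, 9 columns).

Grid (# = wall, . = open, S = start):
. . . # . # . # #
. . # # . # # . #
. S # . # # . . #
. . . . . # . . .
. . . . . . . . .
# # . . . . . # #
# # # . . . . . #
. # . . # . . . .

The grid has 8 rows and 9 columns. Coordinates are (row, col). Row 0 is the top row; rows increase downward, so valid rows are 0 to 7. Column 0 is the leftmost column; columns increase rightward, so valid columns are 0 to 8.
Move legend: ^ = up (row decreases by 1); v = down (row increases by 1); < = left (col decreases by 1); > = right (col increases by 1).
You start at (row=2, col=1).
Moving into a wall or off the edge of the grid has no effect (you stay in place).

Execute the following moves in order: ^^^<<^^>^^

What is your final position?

Start: (row=2, col=1)
  ^ (up): (row=2, col=1) -> (row=1, col=1)
  ^ (up): (row=1, col=1) -> (row=0, col=1)
  ^ (up): blocked, stay at (row=0, col=1)
  < (left): (row=0, col=1) -> (row=0, col=0)
  < (left): blocked, stay at (row=0, col=0)
  ^ (up): blocked, stay at (row=0, col=0)
  ^ (up): blocked, stay at (row=0, col=0)
  > (right): (row=0, col=0) -> (row=0, col=1)
  ^ (up): blocked, stay at (row=0, col=1)
  ^ (up): blocked, stay at (row=0, col=1)
Final: (row=0, col=1)

Answer: Final position: (row=0, col=1)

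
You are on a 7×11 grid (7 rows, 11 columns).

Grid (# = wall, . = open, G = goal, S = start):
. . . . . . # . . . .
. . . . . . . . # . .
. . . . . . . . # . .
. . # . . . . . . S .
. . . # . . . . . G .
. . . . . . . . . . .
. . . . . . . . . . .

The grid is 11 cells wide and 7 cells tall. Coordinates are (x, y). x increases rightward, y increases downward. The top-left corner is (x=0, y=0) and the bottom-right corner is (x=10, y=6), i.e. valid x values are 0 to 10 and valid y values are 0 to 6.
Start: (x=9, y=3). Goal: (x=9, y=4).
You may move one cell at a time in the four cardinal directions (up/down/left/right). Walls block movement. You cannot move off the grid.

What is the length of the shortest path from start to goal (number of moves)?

Answer: Shortest path length: 1

Derivation:
BFS from (x=9, y=3) until reaching (x=9, y=4):
  Distance 0: (x=9, y=3)
  Distance 1: (x=9, y=2), (x=8, y=3), (x=10, y=3), (x=9, y=4)  <- goal reached here
One shortest path (1 moves): (x=9, y=3) -> (x=9, y=4)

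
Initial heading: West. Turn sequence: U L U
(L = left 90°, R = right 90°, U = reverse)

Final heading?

Answer: Final heading: South

Derivation:
Start: West
  U (U-turn (180°)) -> East
  L (left (90° counter-clockwise)) -> North
  U (U-turn (180°)) -> South
Final: South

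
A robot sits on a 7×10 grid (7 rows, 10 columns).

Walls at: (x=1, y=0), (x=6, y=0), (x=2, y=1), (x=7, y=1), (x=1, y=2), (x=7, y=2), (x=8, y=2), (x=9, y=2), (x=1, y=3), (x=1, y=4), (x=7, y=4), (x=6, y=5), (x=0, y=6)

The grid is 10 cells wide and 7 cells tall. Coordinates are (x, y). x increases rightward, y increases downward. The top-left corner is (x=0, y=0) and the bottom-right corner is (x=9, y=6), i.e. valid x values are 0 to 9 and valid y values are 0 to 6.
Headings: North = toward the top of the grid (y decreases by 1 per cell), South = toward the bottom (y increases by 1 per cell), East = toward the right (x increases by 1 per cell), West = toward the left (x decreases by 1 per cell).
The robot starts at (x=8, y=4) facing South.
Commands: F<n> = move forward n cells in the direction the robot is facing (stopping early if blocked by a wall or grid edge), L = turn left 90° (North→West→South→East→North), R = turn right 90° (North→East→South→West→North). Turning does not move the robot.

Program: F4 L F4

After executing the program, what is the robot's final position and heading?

Start: (x=8, y=4), facing South
  F4: move forward 2/4 (blocked), now at (x=8, y=6)
  L: turn left, now facing East
  F4: move forward 1/4 (blocked), now at (x=9, y=6)
Final: (x=9, y=6), facing East

Answer: Final position: (x=9, y=6), facing East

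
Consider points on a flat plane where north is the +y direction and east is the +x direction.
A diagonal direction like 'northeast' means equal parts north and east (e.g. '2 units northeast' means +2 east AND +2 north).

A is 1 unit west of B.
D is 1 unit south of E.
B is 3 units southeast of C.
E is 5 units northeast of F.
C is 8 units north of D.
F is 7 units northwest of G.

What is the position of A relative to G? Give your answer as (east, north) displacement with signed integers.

Answer: A is at (east=0, north=16) relative to G.

Derivation:
Place G at the origin (east=0, north=0).
  F is 7 units northwest of G: delta (east=-7, north=+7); F at (east=-7, north=7).
  E is 5 units northeast of F: delta (east=+5, north=+5); E at (east=-2, north=12).
  D is 1 unit south of E: delta (east=+0, north=-1); D at (east=-2, north=11).
  C is 8 units north of D: delta (east=+0, north=+8); C at (east=-2, north=19).
  B is 3 units southeast of C: delta (east=+3, north=-3); B at (east=1, north=16).
  A is 1 unit west of B: delta (east=-1, north=+0); A at (east=0, north=16).
Therefore A relative to G: (east=0, north=16).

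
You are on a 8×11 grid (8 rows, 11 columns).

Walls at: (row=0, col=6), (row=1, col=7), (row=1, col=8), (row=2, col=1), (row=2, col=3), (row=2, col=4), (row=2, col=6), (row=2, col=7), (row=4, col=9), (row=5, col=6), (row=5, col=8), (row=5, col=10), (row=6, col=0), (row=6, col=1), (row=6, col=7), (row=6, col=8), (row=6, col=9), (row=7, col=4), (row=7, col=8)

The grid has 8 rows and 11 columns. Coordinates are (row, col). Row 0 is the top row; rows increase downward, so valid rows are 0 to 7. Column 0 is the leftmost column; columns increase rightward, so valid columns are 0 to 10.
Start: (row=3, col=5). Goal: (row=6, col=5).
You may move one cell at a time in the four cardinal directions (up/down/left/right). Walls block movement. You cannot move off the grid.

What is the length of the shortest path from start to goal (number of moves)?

BFS from (row=3, col=5) until reaching (row=6, col=5):
  Distance 0: (row=3, col=5)
  Distance 1: (row=2, col=5), (row=3, col=4), (row=3, col=6), (row=4, col=5)
  Distance 2: (row=1, col=5), (row=3, col=3), (row=3, col=7), (row=4, col=4), (row=4, col=6), (row=5, col=5)
  Distance 3: (row=0, col=5), (row=1, col=4), (row=1, col=6), (row=3, col=2), (row=3, col=8), (row=4, col=3), (row=4, col=7), (row=5, col=4), (row=6, col=5)  <- goal reached here
One shortest path (3 moves): (row=3, col=5) -> (row=4, col=5) -> (row=5, col=5) -> (row=6, col=5)

Answer: Shortest path length: 3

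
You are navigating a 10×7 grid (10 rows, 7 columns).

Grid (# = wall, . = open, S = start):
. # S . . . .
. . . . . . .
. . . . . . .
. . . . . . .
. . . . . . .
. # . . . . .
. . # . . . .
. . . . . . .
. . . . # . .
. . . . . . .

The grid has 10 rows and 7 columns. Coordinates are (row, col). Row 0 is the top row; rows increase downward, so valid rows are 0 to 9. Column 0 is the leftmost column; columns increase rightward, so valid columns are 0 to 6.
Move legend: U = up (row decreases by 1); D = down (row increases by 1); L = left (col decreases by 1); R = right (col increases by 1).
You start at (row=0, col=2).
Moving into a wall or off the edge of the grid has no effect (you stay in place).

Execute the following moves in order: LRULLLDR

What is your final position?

Answer: Final position: (row=1, col=3)

Derivation:
Start: (row=0, col=2)
  L (left): blocked, stay at (row=0, col=2)
  R (right): (row=0, col=2) -> (row=0, col=3)
  U (up): blocked, stay at (row=0, col=3)
  L (left): (row=0, col=3) -> (row=0, col=2)
  L (left): blocked, stay at (row=0, col=2)
  L (left): blocked, stay at (row=0, col=2)
  D (down): (row=0, col=2) -> (row=1, col=2)
  R (right): (row=1, col=2) -> (row=1, col=3)
Final: (row=1, col=3)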